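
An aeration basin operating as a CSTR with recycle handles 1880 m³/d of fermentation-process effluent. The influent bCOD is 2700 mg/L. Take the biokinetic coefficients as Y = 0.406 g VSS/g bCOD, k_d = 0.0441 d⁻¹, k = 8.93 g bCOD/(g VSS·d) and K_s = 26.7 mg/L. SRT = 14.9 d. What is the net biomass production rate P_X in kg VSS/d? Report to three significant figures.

Effluent substrate depends only on kinetics and SRT: S = K_s(1 + k_d θ_c) / [θ_c(Yk − k_d) − 1] = 26.7 × (1 + 0.0441 × 14.9) / [14.9 × (0.406 × 8.93 − 0.0441) − 1] = 44.24 / 52.36 = 0.8449 mg/L.
Observed yield with endogenous decay: Y_obs = Y / (1 + k_d·θ_c) = 0.406 / (1 + 0.0441 × 14.9) = 0.406 / 1.657 = 0.2450 g VSS/g bCOD.
ΔS = 2700 − 0.845 = 2699 mg/L, so the substrate removal rate is 1880 × 2699/1000 = 5074 kg bCOD/d.
P_X = Y_obs · Q(S₀ − S) = 0.2450 × 5074 = 1243 kg VSS/d.

P_X ≈ 1240 kg VSS/d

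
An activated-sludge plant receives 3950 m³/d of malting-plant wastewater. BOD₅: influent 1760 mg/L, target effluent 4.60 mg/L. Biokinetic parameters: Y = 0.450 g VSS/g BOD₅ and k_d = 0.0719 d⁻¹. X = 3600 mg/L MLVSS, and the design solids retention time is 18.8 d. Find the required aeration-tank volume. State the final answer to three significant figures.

Steady-state biomass mass balance: V·X·(1 + k_d·θ_c) = Y·Q·(S₀ − S)·θ_c, so V = 0.450 × 3950 × (1760 − 4.60) × 18.8 / [3600 × (1 + 0.0719 × 18.8)] = 5.87×10^7 / 8466 = 6929 m³.

V ≈ 6930 m³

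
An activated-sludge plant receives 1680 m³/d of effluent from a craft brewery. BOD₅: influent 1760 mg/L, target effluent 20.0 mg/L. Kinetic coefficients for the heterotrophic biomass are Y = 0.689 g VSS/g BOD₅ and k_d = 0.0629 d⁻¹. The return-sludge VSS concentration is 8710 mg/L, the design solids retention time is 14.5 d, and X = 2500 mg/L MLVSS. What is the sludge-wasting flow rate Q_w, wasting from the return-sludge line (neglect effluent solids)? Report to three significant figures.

Q_w ≈ 121 m³/d

Steady-state biomass mass balance: V·X·(1 + k_d·θ_c) = Y·Q·(S₀ − S)·θ_c, so V = 0.689 × 1680 × (1760 − 20.0) × 14.5 / [2500 × (1 + 0.0629 × 14.5)] = 2.92×10^7 / 4780 = 6110 m³.
θ_c = V·X/(Q_w·X_r) when wasting from the recycle, so Q_w = V·X/(θ_c·X_r) = 6110 × 2500 / (14.5 × 8710) = 120.9 m³/d.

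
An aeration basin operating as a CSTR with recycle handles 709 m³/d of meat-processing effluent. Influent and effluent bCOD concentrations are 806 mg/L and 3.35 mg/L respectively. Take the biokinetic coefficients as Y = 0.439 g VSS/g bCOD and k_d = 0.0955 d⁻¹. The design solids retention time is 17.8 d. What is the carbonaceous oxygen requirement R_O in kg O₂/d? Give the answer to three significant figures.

Correct the yield for decay: Y_obs = Y/(1 + k_d θ_c) = 0.439 / (1 + 0.0955 × 17.8) = 0.439 / 2.700 = 0.1626.
Mass of bCOD removed per day: Q(S₀ − S) = 709 × 802.6 g/m³ = 569.1 kg/d.
Net sludge production P_X = 0.1626 × 569.1 = 92.53 kg VSS/d.
Carbonaceous O₂ demand = substrate oxidised − cell-mass equivalent = 569.1 − 1.42 × 92.53 = 437.7 kg O₂/d.

R_O ≈ 438 kg O₂/d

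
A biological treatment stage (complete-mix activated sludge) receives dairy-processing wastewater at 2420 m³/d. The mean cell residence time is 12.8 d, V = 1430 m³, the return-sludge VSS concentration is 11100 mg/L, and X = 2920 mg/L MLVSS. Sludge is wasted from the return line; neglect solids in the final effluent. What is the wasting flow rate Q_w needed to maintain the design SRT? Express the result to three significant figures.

Q_w ≈ 29.4 m³/d

Wasting from the return line (neglecting effluent solids): Q_w = V·X / (θ_c·X_r) = 1430 × 2920 / (12.8 × 11100) = 29.39 m³/d.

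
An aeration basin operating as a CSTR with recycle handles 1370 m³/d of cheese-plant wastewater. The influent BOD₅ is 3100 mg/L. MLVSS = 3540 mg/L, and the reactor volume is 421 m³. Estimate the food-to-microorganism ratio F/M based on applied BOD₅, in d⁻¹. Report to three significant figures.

F/M = Q·S₀ / (V·X) = 1370 × 3100 / (421.0 × 3540) = 2.850 g BOD₅·(g VSS·d)⁻¹.

F/M ≈ 2.85 d⁻¹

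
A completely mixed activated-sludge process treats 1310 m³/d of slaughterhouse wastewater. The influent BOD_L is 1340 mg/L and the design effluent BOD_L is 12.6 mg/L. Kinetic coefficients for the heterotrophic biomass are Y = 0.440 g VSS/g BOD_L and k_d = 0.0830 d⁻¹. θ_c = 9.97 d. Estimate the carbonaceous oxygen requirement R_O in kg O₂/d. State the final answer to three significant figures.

R_O ≈ 1140 kg O₂/d

The observed yield is Y_obs = Y/(1 + k_d·θ_c) = 0.440 / (1 + 0.0830 × 9.97) = 0.440 / 1.828 = 0.2408 g VSS per g BOD_L removed.
Q·(S₀ − S) = 1310 × (1340 − 12.6) × 10⁻³ = 1739 kg/d removed.
P_X = Y_obs·Q·(S₀ − S) = 0.2408 × 1739 = 418.7 kg VSS/d.
R_O = Q·(S₀ − S) − 1.42·P_X = 1739 − 1.42 × 418.7 = 1144 kg O₂/d.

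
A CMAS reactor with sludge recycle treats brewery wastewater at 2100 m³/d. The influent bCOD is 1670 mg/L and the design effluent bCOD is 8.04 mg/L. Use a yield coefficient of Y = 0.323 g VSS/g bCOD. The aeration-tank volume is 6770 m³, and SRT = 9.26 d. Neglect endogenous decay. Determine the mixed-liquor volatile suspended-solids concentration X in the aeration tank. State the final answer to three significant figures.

X ≈ 1540 mg/L

Without decay, X = Y Q (S₀−S) θ_c / V = 0.323 × 2100 × (1670 − 8.04) × 9.26 / 6770 = 1542 mg/L.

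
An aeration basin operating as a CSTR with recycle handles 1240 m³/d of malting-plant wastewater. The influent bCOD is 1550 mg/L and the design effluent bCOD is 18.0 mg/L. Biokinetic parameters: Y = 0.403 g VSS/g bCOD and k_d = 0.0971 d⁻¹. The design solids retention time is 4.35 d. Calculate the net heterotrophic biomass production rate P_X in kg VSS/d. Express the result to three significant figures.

P_X ≈ 538 kg VSS/d

Correct the yield for decay: Y_obs = Y/(1 + k_d θ_c) = 0.403 / (1 + 0.0971 × 4.35) = 0.403 / 1.422 = 0.2833.
Q·(S₀ − S) = 1240 × (1550 − 18.0) × 10⁻³ = 1900 kg/d removed.
Biomass produced: P_X = Y_obs·Q·ΔS = 0.2833 × 1900 ≈ 538.2 kg VSS/d.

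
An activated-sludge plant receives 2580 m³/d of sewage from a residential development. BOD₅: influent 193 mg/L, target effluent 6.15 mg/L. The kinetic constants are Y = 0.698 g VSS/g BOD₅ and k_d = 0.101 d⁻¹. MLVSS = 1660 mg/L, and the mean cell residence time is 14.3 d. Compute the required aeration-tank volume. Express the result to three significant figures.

V ≈ 1190 m³

Rearranging the biomass balance for a CMAS with decay, V = Y·Q·ΔS·θ_c / [X·(1+k_d θ_c)] = 0.698 × 2580 × (193 − 6.15) × 14.3 / [1660 × (1 + 0.101 × 14.3)] = 4.81×10^6 / 4058 = 1186 m³.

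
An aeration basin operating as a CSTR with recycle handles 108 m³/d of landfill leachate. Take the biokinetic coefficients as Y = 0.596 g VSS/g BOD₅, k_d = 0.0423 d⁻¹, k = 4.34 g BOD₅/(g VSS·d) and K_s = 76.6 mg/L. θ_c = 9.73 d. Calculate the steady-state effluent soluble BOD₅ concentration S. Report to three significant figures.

S ≈ 4.55 mg/L

For a completely mixed reactor with recycle the Lawrence–McCarty relation gives S = K_s·(1 + k_d·θ_c) / [θ_c·(Y·k − k_d) − 1] = 76.6 × (1 + 0.0423 × 9.73) / [9.73 × (0.596 × 4.34 − 0.0423) − 1] = 108.1 / 23.76 = 4.551 mg/L.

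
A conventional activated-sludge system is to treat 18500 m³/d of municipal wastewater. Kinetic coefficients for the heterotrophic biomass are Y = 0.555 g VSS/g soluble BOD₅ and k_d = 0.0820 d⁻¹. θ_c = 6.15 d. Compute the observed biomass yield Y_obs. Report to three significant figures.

Y_obs ≈ 0.369 g VSS/g soluble BOD₅

Correct the yield for decay: Y_obs = Y/(1 + k_d θ_c) = 0.555 / (1 + 0.0820 × 6.15) = 0.555 / 1.504 = 0.3689.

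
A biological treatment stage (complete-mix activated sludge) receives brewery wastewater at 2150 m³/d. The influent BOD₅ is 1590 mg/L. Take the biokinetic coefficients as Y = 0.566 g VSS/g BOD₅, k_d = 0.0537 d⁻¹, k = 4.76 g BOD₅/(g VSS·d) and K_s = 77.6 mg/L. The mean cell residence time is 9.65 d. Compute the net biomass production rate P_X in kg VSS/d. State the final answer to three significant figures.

P_X ≈ 1270 kg VSS/d

For a completely mixed reactor with recycle the Lawrence–McCarty relation gives S = K_s·(1 + k_d·θ_c) / [θ_c·(Y·k − k_d) − 1] = 77.6 × (1 + 0.0537 × 9.65) / [9.65 × (0.566 × 4.76 − 0.0537) − 1] = 117.8 / 24.48 = 4.813 mg/L.
The observed yield is Y_obs = Y/(1 + k_d·θ_c) = 0.566 / (1 + 0.0537 × 9.65) = 0.566 / 1.518 = 0.3728 g VSS per g BOD₅ removed.
Substrate removed = Q·(S₀ − S) = 2150 m³/d × (1590 − 4.81) g/m³ = 3.41×10^6 g/d = 3408 kg/d.
Net biomass production P_X = Y_obs × Q·(S₀ − S) = 0.3728 × 3408 = 1271 kg VSS/d.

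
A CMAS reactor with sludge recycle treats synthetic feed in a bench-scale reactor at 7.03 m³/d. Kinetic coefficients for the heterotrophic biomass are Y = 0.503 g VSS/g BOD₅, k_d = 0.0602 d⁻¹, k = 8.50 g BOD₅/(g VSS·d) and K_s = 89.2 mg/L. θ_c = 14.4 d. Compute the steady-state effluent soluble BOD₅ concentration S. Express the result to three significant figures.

S ≈ 2.79 mg/L

Effluent substrate depends only on kinetics and SRT: S = K_s(1 + k_d θ_c) / [θ_c(Yk − k_d) − 1] = 89.2 × (1 + 0.0602 × 14.4) / [14.4 × (0.503 × 8.50 − 0.0602) − 1] = 166.5 / 59.70 = 2.789 mg/L.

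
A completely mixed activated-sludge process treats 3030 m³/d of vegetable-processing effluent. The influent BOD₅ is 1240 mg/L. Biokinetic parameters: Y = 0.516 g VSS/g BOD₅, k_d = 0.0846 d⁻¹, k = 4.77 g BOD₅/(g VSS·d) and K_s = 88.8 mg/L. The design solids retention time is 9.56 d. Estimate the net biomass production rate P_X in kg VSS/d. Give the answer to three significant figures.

For a completely mixed reactor with recycle the Lawrence–McCarty relation gives S = K_s·(1 + k_d·θ_c) / [θ_c·(Y·k − k_d) − 1] = 88.8 × (1 + 0.0846 × 9.56) / [9.56 × (0.516 × 4.77 − 0.0846) − 1] = 160.6 / 21.72 = 7.395 mg/L.
Correct the yield for decay: Y_obs = Y/(1 + k_d θ_c) = 0.516 / (1 + 0.0846 × 9.56) = 0.516 / 1.809 = 0.2853.
Mass of BOD₅ removed per day: Q(S₀ − S) = 3030 × 1233 g/m³ = 3735 kg/d.
So the net sludge growth is P_X = 0.2853 × 3735 = 1065 kg VSS/d.

P_X ≈ 1070 kg VSS/d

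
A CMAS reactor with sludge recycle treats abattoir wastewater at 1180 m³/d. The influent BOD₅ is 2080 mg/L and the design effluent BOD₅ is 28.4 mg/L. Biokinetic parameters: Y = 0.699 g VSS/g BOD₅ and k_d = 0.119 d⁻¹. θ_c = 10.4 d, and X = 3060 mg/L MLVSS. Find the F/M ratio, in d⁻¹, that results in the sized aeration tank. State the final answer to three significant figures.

Steady-state biomass mass balance: V·X·(1 + k_d·θ_c) = Y·Q·(S₀ − S)·θ_c, so V = 0.699 × 1180 × (2080 − 28.4) × 10.4 / [3060 × (1 + 0.119 × 10.4)] = 1.76×10^7 / 6847 = 2570 m³.
Food-to-microorganism ratio F/M = Q S₀ / (V X) = 1180 × 2080 / (2570 × 3060) = 0.3121 d⁻¹.

F/M ≈ 0.312 d⁻¹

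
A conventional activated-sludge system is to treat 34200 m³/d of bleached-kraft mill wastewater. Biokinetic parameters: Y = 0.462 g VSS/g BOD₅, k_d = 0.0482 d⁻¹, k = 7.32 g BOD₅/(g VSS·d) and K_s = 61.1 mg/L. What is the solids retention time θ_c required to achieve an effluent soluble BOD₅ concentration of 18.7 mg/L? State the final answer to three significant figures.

From 1/θ_c = Y·k·S/(K_s + S) − k_d: Y·k·S/(K_s+S) = 0.462 × 7.32 × 18.7 / (61.1 + 18.7) = 0.7925 d⁻¹.
θ_c = 1/(μ − k_d) = 1/(0.7925 − 0.0482) = 1/0.7443 = 1.344 d.

θ_c ≈ 1.34 d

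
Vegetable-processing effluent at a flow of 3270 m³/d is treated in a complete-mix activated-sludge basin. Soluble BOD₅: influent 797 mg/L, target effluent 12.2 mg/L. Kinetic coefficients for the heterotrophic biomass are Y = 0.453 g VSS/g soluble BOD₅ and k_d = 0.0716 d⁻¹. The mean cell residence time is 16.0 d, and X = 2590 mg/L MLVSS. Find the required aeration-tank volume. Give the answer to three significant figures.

V ≈ 3350 m³

From the SRT design equation V = Y Q (S₀−S) θ_c / [X (1 + k_d θ_c)] = 0.453 × 3270 × (797 − 12.2) × 16.0 / [2590 × (1 + 0.0716 × 16.0)] = 1.86×10^7 / 5557 = 3347 m³.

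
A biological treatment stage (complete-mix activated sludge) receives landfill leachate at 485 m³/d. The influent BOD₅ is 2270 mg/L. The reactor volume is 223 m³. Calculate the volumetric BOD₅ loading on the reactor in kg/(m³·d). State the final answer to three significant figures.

Volumetric loading L_v = Q·S₀ / V = 485 × 2270 g/m³ / 223.0 m³ = 4937 g/(m³·d) = 4.937 kg BOD₅/(m³·d).

L_v ≈ 4.94 kg BOD₅/(m³·d)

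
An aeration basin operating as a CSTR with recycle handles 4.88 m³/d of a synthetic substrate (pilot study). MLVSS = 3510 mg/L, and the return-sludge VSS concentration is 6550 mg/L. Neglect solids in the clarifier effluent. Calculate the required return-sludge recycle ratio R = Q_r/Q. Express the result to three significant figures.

Solids balance on the clarifier gives (1+R)X = R·X_r, so R = X/(X_r − X) = 3510 / (6550 − 3510) = 1.155.

R ≈ 1.15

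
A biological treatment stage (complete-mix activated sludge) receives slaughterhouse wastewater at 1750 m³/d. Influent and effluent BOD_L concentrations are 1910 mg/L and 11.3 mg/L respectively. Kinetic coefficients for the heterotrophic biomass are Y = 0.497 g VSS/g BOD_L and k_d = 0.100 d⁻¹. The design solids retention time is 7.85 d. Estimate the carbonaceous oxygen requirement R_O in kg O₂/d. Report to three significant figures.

Y_obs = Y / (1 + k_d θ_c) = 0.497 / (1 + 0.100 × 7.85) = 0.497 / 1.785 = 0.2784.
Mass of BOD_L removed per day: Q(S₀ − S) = 1750 × 1899 g/m³ = 3323 kg/d.
Biomass synthesised: P_X = Y_obs × 3323 = 925.2 kg VSS/d.
Carbonaceous O₂ demand = substrate oxidised − cell-mass equivalent = 3323 − 1.42 × 925.2 = 2009 kg O₂/d.

R_O ≈ 2010 kg O₂/d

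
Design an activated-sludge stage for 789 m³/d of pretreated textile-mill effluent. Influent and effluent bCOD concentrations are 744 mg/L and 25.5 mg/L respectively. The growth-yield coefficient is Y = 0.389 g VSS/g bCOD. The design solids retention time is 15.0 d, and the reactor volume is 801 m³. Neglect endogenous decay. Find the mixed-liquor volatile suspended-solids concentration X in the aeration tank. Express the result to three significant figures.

X ≈ 4130 mg/L

From V·X = Y·Q·(S₀ − S)·θ_c (decay neglected): X = 0.389 × 789 × (744 − 25.5) × 15.0 / 801 = 4130 mg/L.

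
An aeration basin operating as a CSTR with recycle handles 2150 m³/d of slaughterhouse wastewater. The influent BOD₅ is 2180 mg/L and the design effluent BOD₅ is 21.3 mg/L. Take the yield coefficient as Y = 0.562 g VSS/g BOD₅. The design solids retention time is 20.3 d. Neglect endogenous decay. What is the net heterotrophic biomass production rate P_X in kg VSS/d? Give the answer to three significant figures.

No decay correction is needed, so Y_obs = Y = 0.562.
Q·(S₀ − S) = 2150 × (2180 − 21.3) × 10⁻³ = 4641 kg/d removed.
So the net sludge growth is P_X = 0.5620 × 4641 = 2608 kg VSS/d.

P_X ≈ 2610 kg VSS/d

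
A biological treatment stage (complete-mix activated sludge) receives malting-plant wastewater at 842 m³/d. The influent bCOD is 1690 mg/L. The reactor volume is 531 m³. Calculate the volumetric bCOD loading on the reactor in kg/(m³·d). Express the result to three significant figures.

Volumetric loading L_v = Q·S₀ / V = 842 × 1690 g/m³ / 531.0 m³ = 2680 g/(m³·d) = 2.680 kg bCOD/(m³·d).

L_v ≈ 2.68 kg bCOD/(m³·d)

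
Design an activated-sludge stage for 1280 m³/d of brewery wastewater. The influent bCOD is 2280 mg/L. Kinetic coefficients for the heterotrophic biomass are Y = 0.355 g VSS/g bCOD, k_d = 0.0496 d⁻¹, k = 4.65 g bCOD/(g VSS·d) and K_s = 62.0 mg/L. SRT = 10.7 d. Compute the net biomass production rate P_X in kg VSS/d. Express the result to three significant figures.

For a completely mixed reactor with recycle the Lawrence–McCarty relation gives S = K_s·(1 + k_d·θ_c) / [θ_c·(Y·k − k_d) − 1] = 62.0 × (1 + 0.0496 × 10.7) / [10.7 × (0.355 × 4.65 − 0.0496) − 1] = 94.90 / 16.13 = 5.883 mg/L.
The observed yield is Y_obs = Y/(1 + k_d·θ_c) = 0.355 / (1 + 0.0496 × 10.7) = 0.355 / 1.531 = 0.2319 g VSS per g bCOD removed.
Substrate removed = Q·(S₀ − S) = 1280 m³/d × (2280 − 5.88) g/m³ = 2.91×10^6 g/d = 2911 kg/d.
Biomass produced: P_X = Y_obs·Q·ΔS = 0.2319 × 2911 ≈ 675.1 kg VSS/d.

P_X ≈ 675 kg VSS/d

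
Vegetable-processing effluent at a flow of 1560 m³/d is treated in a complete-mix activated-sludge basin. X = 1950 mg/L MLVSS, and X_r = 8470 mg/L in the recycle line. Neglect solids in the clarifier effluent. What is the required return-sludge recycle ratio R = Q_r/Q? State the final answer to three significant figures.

R = Q_r/Q = X/(X_r − X) = 1950 / (8470 − 1950) = 0.2991.

R ≈ 0.299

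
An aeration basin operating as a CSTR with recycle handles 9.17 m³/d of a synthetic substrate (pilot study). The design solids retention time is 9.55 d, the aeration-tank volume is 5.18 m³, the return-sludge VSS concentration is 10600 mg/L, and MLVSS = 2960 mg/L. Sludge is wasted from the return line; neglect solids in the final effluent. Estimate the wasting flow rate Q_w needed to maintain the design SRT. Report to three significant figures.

Q_w ≈ 0.151 m³/d

θ_c = V·X/(Q_w·X_r) when wasting from the recycle, so Q_w = V·X/(θ_c·X_r) = 5.180 × 2960 / (9.55 × 10600) = 0.1515 m³/d.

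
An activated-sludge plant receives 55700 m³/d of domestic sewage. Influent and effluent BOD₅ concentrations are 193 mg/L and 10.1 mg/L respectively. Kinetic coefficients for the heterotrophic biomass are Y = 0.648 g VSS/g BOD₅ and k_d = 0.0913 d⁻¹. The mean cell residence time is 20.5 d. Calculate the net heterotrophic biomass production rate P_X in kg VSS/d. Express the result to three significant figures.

P_X ≈ 2300 kg VSS/d

Observed yield with endogenous decay: Y_obs = Y / (1 + k_d·θ_c) = 0.648 / (1 + 0.0913 × 20.5) = 0.648 / 2.872 = 0.2257 g VSS/g BOD₅.
ΔS = 193 − 10.1 = 182.9 mg/L, so the substrate removal rate is 55700 × 182.9/1000 = 10188 kg BOD₅/d.
Biomass produced: P_X = Y_obs·Q·ΔS = 0.2257 × 10188 ≈ 2299 kg VSS/d.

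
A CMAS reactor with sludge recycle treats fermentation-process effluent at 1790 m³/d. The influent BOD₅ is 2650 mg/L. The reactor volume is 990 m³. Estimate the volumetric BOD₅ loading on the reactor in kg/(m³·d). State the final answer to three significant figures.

L_v ≈ 4.79 kg BOD₅/(m³·d)

Volumetric loading L_v = Q·S₀ / V = 1790 × 2650 g/m³ / 990.0 m³ = 4791 g/(m³·d) = 4.791 kg BOD₅/(m³·d).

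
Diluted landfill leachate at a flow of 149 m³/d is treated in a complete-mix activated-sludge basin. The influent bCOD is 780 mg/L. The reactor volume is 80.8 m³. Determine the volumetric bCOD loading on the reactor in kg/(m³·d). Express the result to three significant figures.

Applied bCOD load per unit volume = Q·S₀/V = (149 × 780/1000)/80.80 = 1.438 kg bCOD·m⁻³·d⁻¹.

L_v ≈ 1.44 kg bCOD/(m³·d)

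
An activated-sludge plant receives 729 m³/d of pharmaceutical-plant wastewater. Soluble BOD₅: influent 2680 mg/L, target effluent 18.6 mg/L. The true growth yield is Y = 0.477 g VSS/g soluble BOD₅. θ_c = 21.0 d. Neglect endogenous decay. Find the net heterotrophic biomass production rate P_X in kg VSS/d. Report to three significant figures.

With endogenous decay neglected, the observed yield equals the true yield: Y_obs = Y = 0.477 g VSS/g soluble BOD₅.
Substrate removed = Q·(S₀ − S) = 729 m³/d × (2680 − 18.6) g/m³ = 1.94×10^6 g/d = 1940 kg/d.
Net biomass production P_X = Y_obs × Q·(S₀ − S) = 0.4770 × 1940 = 925.5 kg VSS/d.

P_X ≈ 925 kg VSS/d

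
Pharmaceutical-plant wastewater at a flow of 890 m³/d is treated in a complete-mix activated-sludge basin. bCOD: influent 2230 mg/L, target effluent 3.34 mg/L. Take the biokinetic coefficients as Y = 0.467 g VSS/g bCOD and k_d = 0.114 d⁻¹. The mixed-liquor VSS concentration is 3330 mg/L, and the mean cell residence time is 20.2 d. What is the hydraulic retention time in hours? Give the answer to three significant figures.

τ ≈ 45.8 h

Rearranging the biomass balance for a CMAS with decay, V = Y·Q·ΔS·θ_c / [X·(1+k_d θ_c)] = 0.467 × 890 × (2230 − 3.34) × 20.2 / [3330 × (1 + 0.114 × 20.2)] = 1.87×10^7 / 10998 = 1700 m³.
HRT = V/Q = 1700 m³ / 890 m³·d⁻¹ = 1.910 d × 24 = 45.84 h.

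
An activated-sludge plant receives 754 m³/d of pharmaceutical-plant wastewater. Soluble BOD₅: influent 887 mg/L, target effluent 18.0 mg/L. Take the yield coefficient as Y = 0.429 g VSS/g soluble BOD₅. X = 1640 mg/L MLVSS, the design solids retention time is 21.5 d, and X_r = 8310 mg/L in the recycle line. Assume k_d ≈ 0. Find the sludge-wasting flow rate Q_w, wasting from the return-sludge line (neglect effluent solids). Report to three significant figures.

Q_w ≈ 33.8 m³/d

Biomass mass balance (decay neglected): V·X = Y·Q·(S₀ − S)·θ_c, so V = 0.429 × 754 × (887 − 18.0) × 21.5 / 1640 = 3685 m³.
Wasting from the return line (neglecting effluent solids): Q_w = V·X / (θ_c·X_r) = 3685 × 1640 / (21.5 × 8310) = 33.83 m³/d.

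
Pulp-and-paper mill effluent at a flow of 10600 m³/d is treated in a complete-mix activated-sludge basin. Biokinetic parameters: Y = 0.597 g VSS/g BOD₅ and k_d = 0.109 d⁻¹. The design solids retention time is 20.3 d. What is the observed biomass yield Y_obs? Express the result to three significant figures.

Y_obs = Y / (1 + k_d θ_c) = 0.597 / (1 + 0.109 × 20.3) = 0.597 / 3.213 = 0.1858.

Y_obs ≈ 0.186 g VSS/g BOD₅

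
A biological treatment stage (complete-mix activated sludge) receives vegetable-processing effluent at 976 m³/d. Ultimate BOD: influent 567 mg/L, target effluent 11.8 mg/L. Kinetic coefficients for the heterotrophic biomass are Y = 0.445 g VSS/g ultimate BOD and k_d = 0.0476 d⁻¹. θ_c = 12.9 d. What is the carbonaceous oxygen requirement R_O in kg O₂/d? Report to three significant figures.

R_O ≈ 330 kg O₂/d

Observed yield with endogenous decay: Y_obs = Y / (1 + k_d·θ_c) = 0.445 / (1 + 0.0476 × 12.9) = 0.445 / 1.614 = 0.2757 g VSS/g ultimate BOD.
Substrate removed = Q·(S₀ − S) = 976 m³/d × (567 − 11.8) g/m³ = 5.42×10^5 g/d = 541.9 kg/d.
Biomass synthesised: P_X = Y_obs × 541.9 = 149.4 kg VSS/d.
R_O = Q·(S₀ − S) − 1.42·P_X = 541.9 − 1.42 × 149.4 = 329.7 kg O₂/d.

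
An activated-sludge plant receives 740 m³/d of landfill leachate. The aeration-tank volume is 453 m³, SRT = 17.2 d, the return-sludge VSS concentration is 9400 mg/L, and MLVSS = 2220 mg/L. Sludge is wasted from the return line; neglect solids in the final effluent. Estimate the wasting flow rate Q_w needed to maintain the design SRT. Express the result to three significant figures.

Q_w ≈ 6.22 m³/d

θ_c = V·X/(Q_w·X_r) when wasting from the recycle, so Q_w = V·X/(θ_c·X_r) = 453.0 × 2220 / (17.2 × 9400) = 6.220 m³/d.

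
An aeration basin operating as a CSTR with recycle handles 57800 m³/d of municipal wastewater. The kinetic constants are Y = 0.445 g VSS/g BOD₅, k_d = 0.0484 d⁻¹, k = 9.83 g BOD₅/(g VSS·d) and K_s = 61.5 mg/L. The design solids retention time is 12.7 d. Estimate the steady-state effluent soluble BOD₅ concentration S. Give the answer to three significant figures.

S ≈ 1.84 mg/L

From the Monod/SRT balance for a CMAS, S = K_s·(1+k_d θ_c)/[θ_c·(Y k − k_d) − 1] = 61.5 × (1 + 0.0484 × 12.7) / [12.7 × (0.445 × 9.83 − 0.0484) − 1] = 99.30 / 53.94 = 1.841 mg/L.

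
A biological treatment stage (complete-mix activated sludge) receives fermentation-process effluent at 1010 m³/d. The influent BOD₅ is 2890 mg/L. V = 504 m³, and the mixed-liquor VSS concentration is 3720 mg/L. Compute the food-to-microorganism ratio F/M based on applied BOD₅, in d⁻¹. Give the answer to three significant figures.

Food-to-microorganism ratio F/M = Q S₀ / (V X) = 1010 × 2890 / (504.0 × 3720) = 1.557 d⁻¹.

F/M ≈ 1.56 d⁻¹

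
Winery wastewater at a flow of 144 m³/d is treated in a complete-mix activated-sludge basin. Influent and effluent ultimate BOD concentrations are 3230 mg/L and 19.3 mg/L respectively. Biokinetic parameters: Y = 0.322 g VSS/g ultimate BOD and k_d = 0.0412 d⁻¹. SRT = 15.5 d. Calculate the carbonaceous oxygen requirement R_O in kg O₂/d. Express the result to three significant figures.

Y_obs = Y / (1 + k_d θ_c) = 0.322 / (1 + 0.0412 × 15.5) = 0.322 / 1.639 = 0.1965.
Mass of ultimate BOD removed per day: Q(S₀ − S) = 144 × 3211 g/m³ = 462.3 kg/d.
P_X = Y_obs·Q·(S₀ − S) = 0.1965 × 462.3 = 90.85 kg VSS/d.
R_O = Q·ΔS − 1.42 P_X = 462.3 − 129.0 = 333.3 kg O₂/d.

R_O ≈ 333 kg O₂/d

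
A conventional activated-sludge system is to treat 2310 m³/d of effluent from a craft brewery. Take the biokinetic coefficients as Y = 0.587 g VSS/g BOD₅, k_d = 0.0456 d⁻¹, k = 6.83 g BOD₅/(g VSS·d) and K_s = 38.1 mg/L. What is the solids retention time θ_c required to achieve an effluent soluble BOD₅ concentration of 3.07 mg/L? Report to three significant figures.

θ_c ≈ 3.95 d

From 1/θ_c = Y·k·S/(K_s + S) − k_d: Y·k·S/(K_s+S) = 0.587 × 6.83 × 3.07 / (38.1 + 3.07) = 0.2990 d⁻¹.
θ_c = 1/(μ − k_d) = 1/(0.2990 − 0.0456) = 1/0.2534 = 3.947 d.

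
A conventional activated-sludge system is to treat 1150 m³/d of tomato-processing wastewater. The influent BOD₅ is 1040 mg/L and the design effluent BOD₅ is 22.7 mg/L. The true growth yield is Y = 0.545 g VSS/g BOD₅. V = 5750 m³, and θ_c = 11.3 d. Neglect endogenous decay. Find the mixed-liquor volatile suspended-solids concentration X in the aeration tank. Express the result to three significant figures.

X ≈ 1250 mg/L

From V·X = Y·Q·(S₀ − S)·θ_c (decay neglected): X = 0.545 × 1150 × (1040 − 22.7) × 11.3 / 5750 = 1253 mg/L.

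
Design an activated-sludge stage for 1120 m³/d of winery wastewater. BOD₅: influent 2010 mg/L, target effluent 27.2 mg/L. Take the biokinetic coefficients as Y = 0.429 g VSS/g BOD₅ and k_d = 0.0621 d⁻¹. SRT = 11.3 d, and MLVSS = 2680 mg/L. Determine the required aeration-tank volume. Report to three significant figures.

V ≈ 2360 m³

Steady-state biomass mass balance: V·X·(1 + k_d·θ_c) = Y·Q·(S₀ − S)·θ_c, so V = 0.429 × 1120 × (2010 − 27.2) × 11.3 / [2680 × (1 + 0.0621 × 11.3)] = 1.08×10^7 / 4561 = 2361 m³.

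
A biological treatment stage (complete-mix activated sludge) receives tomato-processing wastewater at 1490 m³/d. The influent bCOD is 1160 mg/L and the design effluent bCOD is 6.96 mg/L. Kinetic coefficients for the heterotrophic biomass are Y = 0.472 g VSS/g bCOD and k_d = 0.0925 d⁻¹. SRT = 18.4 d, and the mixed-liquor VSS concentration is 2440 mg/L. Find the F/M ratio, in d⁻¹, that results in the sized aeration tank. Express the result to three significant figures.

Steady-state biomass mass balance: V·X·(1 + k_d·θ_c) = Y·Q·(S₀ − S)·θ_c, so V = 0.472 × 1490 × (1160 − 6.96) × 18.4 / [2440 × (1 + 0.0925 × 18.4)] = 1.49×10^7 / 6593 = 2263 m³.
F/M = applied load / biomass = Q·S₀/(V·X) = 1490 × 1160 / (2263 × 2440) = 0.3130 d⁻¹.

F/M ≈ 0.313 d⁻¹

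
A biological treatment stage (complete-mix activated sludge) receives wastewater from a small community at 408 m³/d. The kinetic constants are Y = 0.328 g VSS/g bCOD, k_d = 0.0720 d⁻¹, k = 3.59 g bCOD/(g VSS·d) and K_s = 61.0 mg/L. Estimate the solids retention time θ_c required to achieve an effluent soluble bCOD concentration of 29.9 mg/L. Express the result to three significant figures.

At the target effluent, Y k S/(K_s+S) = 0.328×3.59×29.9/90.90 = 0.3873 d⁻¹.
1/θ_c = 0.3873 − 0.0720 = 0.3153 d⁻¹, so θ_c = 3.171 d.

θ_c ≈ 3.17 d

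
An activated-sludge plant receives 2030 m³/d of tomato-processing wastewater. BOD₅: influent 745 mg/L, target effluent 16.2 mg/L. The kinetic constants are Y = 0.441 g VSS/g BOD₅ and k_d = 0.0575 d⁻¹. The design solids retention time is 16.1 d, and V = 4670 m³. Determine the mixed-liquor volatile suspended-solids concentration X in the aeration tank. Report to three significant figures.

X ≈ 1170 mg/L

X = Y·Q·ΔS·θ_c / [V·(1 + k_d θ_c)] = 0.441 × 2030 × (745 − 16.2) × 16.1 / [4670 × (1 + 0.0575 × 16.1)] = 1168 mg/L.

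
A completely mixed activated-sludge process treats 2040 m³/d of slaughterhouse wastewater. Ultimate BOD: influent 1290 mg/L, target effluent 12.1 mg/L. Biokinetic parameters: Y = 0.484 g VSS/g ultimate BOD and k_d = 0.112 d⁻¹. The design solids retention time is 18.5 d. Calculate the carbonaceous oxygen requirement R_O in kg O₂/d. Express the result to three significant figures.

Observed yield with endogenous decay: Y_obs = Y / (1 + k_d·θ_c) = 0.484 / (1 + 0.112 × 18.5) = 0.484 / 3.072 = 0.1576 g VSS/g ultimate BOD.
Substrate removed = Q·(S₀ − S) = 2040 m³/d × (1290 − 12.1) g/m³ = 2.61×10^6 g/d = 2607 kg/d.
Biomass synthesised: P_X = Y_obs × 2607 = 410.7 kg VSS/d.
Carbonaceous O₂ demand = substrate oxidised − cell-mass equivalent = 2607 − 1.42 × 410.7 = 2024 kg O₂/d.

R_O ≈ 2020 kg O₂/d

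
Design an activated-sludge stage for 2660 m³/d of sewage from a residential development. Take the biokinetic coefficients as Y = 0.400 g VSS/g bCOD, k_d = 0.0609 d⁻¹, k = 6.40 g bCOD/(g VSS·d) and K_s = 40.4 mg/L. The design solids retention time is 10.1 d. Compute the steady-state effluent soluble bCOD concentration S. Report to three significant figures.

S ≈ 2.69 mg/L

From the Monod/SRT balance for a CMAS, S = K_s·(1+k_d θ_c)/[θ_c·(Y k − k_d) − 1] = 40.4 × (1 + 0.0609 × 10.1) / [10.1 × (0.400 × 6.40 − 0.0609) − 1] = 65.25 / 24.24 = 2.692 mg/L.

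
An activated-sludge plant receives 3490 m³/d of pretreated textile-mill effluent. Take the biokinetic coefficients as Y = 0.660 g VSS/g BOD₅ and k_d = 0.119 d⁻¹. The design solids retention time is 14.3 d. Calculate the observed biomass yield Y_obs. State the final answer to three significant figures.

Y_obs ≈ 0.244 g VSS/g BOD₅

The observed yield is Y_obs = Y/(1 + k_d·θ_c) = 0.660 / (1 + 0.119 × 14.3) = 0.660 / 2.702 = 0.2443 g VSS per g BOD₅ removed.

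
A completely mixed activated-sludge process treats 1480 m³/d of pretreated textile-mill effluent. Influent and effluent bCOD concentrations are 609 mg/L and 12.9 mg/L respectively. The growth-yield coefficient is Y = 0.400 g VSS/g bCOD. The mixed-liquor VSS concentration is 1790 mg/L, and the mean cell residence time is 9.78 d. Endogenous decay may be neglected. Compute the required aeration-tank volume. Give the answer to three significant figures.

V ≈ 1930 m³

With k_d = 0 the design equation reduces to V = Y Q (S₀−S) θ_c / X = 0.400 × 1480 × (609 − 12.9) × 9.78 / 1790 = 1928 m³.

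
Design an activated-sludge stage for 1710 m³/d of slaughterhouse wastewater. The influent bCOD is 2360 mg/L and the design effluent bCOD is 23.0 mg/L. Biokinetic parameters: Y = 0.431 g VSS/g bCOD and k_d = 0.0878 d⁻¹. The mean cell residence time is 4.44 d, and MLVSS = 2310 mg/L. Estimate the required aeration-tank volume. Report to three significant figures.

V ≈ 2380 m³

Steady-state biomass mass balance: V·X·(1 + k_d·θ_c) = Y·Q·(S₀ − S)·θ_c, so V = 0.431 × 1710 × (2360 − 23.0) × 4.44 / [2310 × (1 + 0.0878 × 4.44)] = 7.65×10^6 / 3211 = 2382 m³.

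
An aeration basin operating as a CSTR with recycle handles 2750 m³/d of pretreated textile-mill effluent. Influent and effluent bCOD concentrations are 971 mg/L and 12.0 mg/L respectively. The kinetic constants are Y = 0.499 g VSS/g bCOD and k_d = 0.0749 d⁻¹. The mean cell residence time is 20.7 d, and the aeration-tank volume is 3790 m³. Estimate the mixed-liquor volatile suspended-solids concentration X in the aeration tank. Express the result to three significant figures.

X ≈ 2820 mg/L

X = Y·Q·ΔS·θ_c / [V·(1 + k_d θ_c)] = 0.499 × 2750 × (971 − 12.0) × 20.7 / [3790 × (1 + 0.0749 × 20.7)] = 2818 mg/L.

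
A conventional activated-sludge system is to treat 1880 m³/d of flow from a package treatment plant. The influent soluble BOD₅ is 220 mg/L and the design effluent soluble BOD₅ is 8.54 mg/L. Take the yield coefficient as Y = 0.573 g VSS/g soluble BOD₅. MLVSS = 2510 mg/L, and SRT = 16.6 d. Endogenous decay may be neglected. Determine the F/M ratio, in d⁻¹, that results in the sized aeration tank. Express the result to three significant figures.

F/M ≈ 0.109 d⁻¹

V·X = Y·Q·ΔS·θ_c gives V = 0.573 × 1880 × (220 − 8.54) × 16.6 / 2510 = 1507 m³.
F/M = Q·S₀ / (V·X) = 1880 × 220 / (1507 × 2510) = 0.1094 g soluble BOD₅·(g VSS·d)⁻¹.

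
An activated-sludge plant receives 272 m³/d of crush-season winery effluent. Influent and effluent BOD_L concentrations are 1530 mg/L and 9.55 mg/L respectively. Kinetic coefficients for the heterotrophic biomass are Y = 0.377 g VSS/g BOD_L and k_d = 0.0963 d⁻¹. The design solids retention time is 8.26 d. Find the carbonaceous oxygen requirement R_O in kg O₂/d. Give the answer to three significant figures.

R_O ≈ 290 kg O₂/d

Y_obs = Y / (1 + k_d θ_c) = 0.377 / (1 + 0.0963 × 8.26) = 0.377 / 1.795 = 0.2100.
Q·(S₀ − S) = 272 × (1530 − 9.55) × 10⁻³ = 413.6 kg/d removed.
Net sludge production P_X = 0.2100 × 413.6 = 86.84 kg VSS/d.
Carbonaceous O₂ demand = substrate oxidised − cell-mass equivalent = 413.6 − 1.42 × 86.84 = 290.3 kg O₂/d.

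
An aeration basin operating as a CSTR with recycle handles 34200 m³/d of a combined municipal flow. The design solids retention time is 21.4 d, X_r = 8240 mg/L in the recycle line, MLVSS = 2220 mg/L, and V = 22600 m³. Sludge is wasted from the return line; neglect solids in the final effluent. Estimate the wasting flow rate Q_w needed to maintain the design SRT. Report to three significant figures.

θ_c = V·X/(Q_w·X_r) when wasting from the recycle, so Q_w = V·X/(θ_c·X_r) = 22600 × 2220 / (21.4 × 8240) = 284.5 m³/d.

Q_w ≈ 285 m³/d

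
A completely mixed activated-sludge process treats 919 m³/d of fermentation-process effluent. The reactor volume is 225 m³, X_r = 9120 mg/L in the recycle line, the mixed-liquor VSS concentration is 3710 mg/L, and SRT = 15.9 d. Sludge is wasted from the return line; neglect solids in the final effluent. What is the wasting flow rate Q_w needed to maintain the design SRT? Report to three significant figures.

Q_w ≈ 5.76 m³/d

θ_c = V·X/(Q_w·X_r) when wasting from the recycle, so Q_w = V·X/(θ_c·X_r) = 225.0 × 3710 / (15.9 × 9120) = 5.757 m³/d.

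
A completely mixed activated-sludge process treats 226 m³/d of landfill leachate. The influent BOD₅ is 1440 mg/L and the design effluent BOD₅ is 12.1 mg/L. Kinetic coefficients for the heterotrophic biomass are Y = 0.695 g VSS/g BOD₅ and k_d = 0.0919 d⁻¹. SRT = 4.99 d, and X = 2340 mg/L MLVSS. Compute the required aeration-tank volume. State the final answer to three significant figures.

V ≈ 328 m³

From the SRT design equation V = Y Q (S₀−S) θ_c / [X (1 + k_d θ_c)] = 0.695 × 226 × (1440 − 12.1) × 4.99 / [2340 × (1 + 0.0919 × 4.99)] = 1.12×10^6 / 3413 = 327.9 m³.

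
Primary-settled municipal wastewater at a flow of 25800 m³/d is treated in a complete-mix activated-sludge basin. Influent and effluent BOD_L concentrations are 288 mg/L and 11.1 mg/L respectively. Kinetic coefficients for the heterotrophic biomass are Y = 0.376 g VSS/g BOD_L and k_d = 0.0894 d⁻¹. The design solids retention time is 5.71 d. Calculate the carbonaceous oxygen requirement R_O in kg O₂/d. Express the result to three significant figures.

R_O ≈ 4620 kg O₂/d

Y_obs = Y / (1 + k_d θ_c) = 0.376 / (1 + 0.0894 × 5.71) = 0.376 / 1.510 = 0.2489.
Substrate removed = Q·(S₀ − S) = 25800 m³/d × (288 − 11.1) g/m³ = 7.14×10^6 g/d = 7144 kg/d.
Net sludge production P_X = 0.2489 × 7144 = 1778 kg VSS/d.
Carbonaceous O₂ demand = substrate oxidised − cell-mass equivalent = 7144 − 1.42 × 1778 = 4619 kg O₂/d.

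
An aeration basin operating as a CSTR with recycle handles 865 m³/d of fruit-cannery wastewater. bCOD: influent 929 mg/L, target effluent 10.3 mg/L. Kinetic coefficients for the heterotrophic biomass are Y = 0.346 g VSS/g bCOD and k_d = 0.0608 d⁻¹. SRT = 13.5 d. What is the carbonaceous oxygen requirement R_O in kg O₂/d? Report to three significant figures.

Observed yield with endogenous decay: Y_obs = Y / (1 + k_d·θ_c) = 0.346 / (1 + 0.0608 × 13.5) = 0.346 / 1.821 = 0.1900 g VSS/g bCOD.
Substrate removed = Q·(S₀ − S) = 865 m³/d × (929 − 10.3) g/m³ = 7.95×10^5 g/d = 794.7 kg/d.
Net sludge production P_X = 0.1900 × 794.7 = 151.0 kg VSS/d.
R_O = Q·(S₀ − S) − 1.42·P_X = 794.7 − 1.42 × 151.0 = 580.2 kg O₂/d.

R_O ≈ 580 kg O₂/d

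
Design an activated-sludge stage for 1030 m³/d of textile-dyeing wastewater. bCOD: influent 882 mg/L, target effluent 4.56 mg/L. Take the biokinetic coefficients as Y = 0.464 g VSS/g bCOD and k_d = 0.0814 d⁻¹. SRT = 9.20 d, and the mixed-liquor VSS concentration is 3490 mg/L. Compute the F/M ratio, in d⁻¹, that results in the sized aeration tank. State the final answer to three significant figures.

Rearranging the biomass balance for a CMAS with decay, V = Y·Q·ΔS·θ_c / [X·(1+k_d θ_c)] = 0.464 × 1030 × (882 − 4.56) × 9.20 / [3490 × (1 + 0.0814 × 9.20)] = 3.86×10^6 / 6104 = 632.1 m³.
F/M = Q·S₀ / (V·X) = 1030 × 882 / (632.1 × 3490) = 0.4118 g bCOD·(g VSS·d)⁻¹.

F/M ≈ 0.412 d⁻¹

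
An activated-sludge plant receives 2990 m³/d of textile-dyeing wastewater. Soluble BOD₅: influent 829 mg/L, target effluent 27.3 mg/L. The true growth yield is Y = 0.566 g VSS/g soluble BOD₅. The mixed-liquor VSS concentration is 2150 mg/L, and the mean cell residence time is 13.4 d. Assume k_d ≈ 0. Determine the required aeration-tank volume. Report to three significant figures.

V ≈ 8460 m³

V·X = Y·Q·ΔS·θ_c gives V = 0.566 × 2990 × (829 − 27.3) × 13.4 / 2150 = 8456 m³.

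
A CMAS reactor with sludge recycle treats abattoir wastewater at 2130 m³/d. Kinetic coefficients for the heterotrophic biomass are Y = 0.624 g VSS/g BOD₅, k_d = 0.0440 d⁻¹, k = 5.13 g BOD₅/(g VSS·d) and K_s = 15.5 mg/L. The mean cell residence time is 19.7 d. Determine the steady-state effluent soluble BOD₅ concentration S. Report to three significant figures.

S ≈ 0.473 mg/L

From the Monod/SRT balance for a CMAS, S = K_s·(1+k_d θ_c)/[θ_c·(Y k − k_d) − 1] = 15.5 × (1 + 0.0440 × 19.7) / [19.7 × (0.624 × 5.13 − 0.0440) − 1] = 28.94 / 61.20 = 0.4728 mg/L.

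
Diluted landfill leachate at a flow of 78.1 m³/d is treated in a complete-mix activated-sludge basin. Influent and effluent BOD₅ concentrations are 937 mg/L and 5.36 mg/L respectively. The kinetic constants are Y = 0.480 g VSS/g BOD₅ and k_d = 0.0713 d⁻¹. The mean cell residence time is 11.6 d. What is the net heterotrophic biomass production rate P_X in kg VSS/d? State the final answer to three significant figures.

P_X ≈ 19.1 kg VSS/d

Y_obs = Y / (1 + k_d θ_c) = 0.480 / (1 + 0.0713 × 11.6) = 0.480 / 1.827 = 0.2627.
Q·(S₀ − S) = 78.1 × (937 − 5.36) × 10⁻³ = 72.76 kg/d removed.
Net biomass production P_X = Y_obs × Q·(S₀ − S) = 0.2627 × 72.76 = 19.12 kg VSS/d.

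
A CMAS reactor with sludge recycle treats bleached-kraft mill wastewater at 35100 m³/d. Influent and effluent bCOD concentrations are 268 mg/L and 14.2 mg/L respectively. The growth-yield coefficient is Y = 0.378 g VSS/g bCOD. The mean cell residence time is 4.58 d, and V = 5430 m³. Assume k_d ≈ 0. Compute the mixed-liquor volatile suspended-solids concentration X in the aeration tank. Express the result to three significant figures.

X = Y·Q·ΔS·θ_c / V = 0.378 × 35100 × (268 − 14.2) × 4.58 / 5430 = 2840 mg/L.

X ≈ 2840 mg/L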